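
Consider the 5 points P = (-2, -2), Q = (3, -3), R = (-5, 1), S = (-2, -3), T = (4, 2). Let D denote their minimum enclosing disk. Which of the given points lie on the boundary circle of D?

Q, R, T

The minimum enclosing circle is determined by three boundary points: Q, R, T.
Their circumcentre is (-4/11, 3/11) with r² = 2665/121.
The farthest remaining point S is at distance² 1620/121 ≤ 2665/121.
The points at distance exactly r from the centre are Q, R, T — 3 points.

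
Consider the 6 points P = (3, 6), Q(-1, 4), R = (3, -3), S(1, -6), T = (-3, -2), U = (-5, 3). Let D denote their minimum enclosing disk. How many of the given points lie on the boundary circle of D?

A smallest enclosing disk is always determined by at most three of the input points on its boundary.
The minimum enclosing circle is determined by three boundary points: P, S, U.
Their circumcentre is (0.6, 7/30) with r² = 35113/900.
The farthest remaining point T is at distance² 16153/900 ≤ 35113/900.
The points at distance exactly r from the centre are P, S, U — 3 points.

3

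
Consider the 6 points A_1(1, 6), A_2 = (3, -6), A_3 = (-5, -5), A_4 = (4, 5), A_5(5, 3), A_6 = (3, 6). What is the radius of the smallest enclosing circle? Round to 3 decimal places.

The minimum enclosing circle of a finite set is fixed by two of the points (as a diameter) or three (as a circumcircle).
The minimum enclosing circle is determined by three boundary points: A_2, A_3, A_6.
Their circumcentre is (-0.3125, 0) with r² = 46.97265625.
The farthest remaining point A_4 is at distance² 43.59765625 ≤ 46.97265625.
r = √(46.97265625) ≈ 6.854.

6.854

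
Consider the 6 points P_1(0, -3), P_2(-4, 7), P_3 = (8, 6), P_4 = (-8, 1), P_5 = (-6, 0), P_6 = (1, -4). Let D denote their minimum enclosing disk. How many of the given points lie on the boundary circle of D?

The farthest pair is P_3–P_4 with squared distance 281. The circle on this segment as diameter has centre (0, 3.5) and r² = 281/4 = 70.25.
Check P_1: distance² to centre = 42.25 ≤ 70.25, so it lies inside.
All remaining points lie in this disk, and no smaller disk contains both endpoints, so this is the minimum enclosing circle.
The points at distance exactly r from the centre are P_3, P_4 — 2 points.

2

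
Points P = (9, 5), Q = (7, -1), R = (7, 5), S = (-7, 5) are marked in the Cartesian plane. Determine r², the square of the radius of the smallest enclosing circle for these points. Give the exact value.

The minimum enclosing circle is determined by three boundary points: P, Q, S.
Their circumcentre is (1, 13/3) with r² = 580/9.
The farthest remaining point R is at distance² 328/9 ≤ 580/9.

580/9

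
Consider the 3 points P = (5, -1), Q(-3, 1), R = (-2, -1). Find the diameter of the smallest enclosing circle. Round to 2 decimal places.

Side lengths²: PQ² = 68, PR² = 49, QR² = 5.
Since PQ² = 68 ≥ 49 + 5 = 54, the angle opposite PQ is not acute, so the smallest enclosing circle has PQ as diameter.
Centre = midpoint of PQ = (1, 0), r² = 68/4 = 17.
Diameter = 2r = 2√17 ≈ 8.25.

8.25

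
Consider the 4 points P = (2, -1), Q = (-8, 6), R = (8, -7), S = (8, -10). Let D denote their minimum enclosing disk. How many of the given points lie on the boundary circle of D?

2

By Welzl's lemma the MEC is supported by two points (diametrically opposite) or three points (on a circumcircle).
The farthest pair is Q–S with squared distance 512. The circle on this segment as diameter has centre (0, -2) and r² = 512/4 = 128.
Check P: distance² to centre = 5 ≤ 128, so it lies inside.
All remaining points lie in this disk, and no smaller disk contains both endpoints, so this is the minimum enclosing circle.
The points at distance exactly r from the centre are Q, S — 2 points.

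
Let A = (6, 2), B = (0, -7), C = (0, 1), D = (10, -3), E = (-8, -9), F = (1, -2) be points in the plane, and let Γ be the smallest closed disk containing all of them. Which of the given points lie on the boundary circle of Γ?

D, E

The farthest pair is D–E with squared distance 360. The circle on this segment as diameter has centre (1, -6) and r² = 360/4 = 90.
Check A: distance² to centre = 89 ≤ 90, so it lies inside.
All remaining points lie in this disk, and no smaller disk contains both endpoints, so this is the minimum enclosing circle.
The points at distance exactly r from the centre are D, E — 2 points.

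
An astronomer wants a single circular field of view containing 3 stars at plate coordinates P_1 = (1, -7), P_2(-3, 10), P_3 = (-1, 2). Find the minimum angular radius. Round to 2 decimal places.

8.73

Side lengths²: P_1P_2² = 305, P_1P_3² = 85, P_2P_3² = 68.
Since P_1P_2² = 305 ≥ 85 + 68 = 153, the angle opposite P_1P_2 is not acute, so the smallest enclosing circle has P_1P_2 as diameter.
Centre = midpoint of P_1P_2 = (-1, 1.5), r² = 305/4 = 76.25.
r = √(76.25) ≈ 8.73.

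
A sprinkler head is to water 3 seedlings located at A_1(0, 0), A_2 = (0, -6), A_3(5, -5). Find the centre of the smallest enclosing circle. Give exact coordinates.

(2, -3)

Side lengths²: A_1A_2² = 36, A_1A_3² = 50, A_2A_3² = 26.
Since A_1A_3² = 50 < 36 + 26 = 62, the triangle is acute, so the smallest enclosing circle is the circumcircle.
Circumcentre = (2, -3), r² = 13.
Centre = (2, -3).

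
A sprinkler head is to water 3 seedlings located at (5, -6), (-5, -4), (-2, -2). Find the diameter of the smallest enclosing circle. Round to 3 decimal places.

10.198

Call the three points A, B, C in the order given.
Side lengths²: AB² = 104, AC² = 65, BC² = 13.
Since AB² = 104 ≥ 65 + 13 = 78, the angle opposite AB is not acute, so the smallest enclosing circle has AB as diameter.
Centre = midpoint of AB = (0, -5), r² = 104/4 = 26.
Diameter = 2r = 2√26 ≈ 10.198.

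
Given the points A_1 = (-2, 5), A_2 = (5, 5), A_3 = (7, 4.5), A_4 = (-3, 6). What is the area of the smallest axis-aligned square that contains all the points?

100

The bounding box has width 10 and height 1.5.
An axis-aligned square enclosing the set must have side ≥ max(width, height).
So the minimum side is max(10, 1.5) = 10.
Area = 10² = 100.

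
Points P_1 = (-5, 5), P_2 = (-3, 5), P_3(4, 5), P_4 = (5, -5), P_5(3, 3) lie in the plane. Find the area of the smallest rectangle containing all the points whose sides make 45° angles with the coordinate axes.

90

In coordinates u = x + y, v = x − y the rectangle is axis-aligned; the map (x,y)→(u,v) scales areas by 2.
u-values: 0, 2, 9, 0, 6; range = 9 − 0 = 9.
v-values: -10, -8, -1, 10, 0; range = 10 − (-10) = 20.
Area = (9 × 20) / 2 = 90.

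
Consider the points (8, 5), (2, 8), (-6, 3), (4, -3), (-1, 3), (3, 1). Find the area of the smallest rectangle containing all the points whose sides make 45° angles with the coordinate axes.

In coordinates u = x + y, v = x − y the rectangle is axis-aligned; the map (x,y)→(u,v) scales areas by 2.
u-values: 13, 10, -3, 1, 2, 4; range = 13 − (-3) = 16.
v-values: 3, -6, -9, 7, -4, 2; range = 7 − (-9) = 16.
Area = (16 × 16) / 2 = 128.

128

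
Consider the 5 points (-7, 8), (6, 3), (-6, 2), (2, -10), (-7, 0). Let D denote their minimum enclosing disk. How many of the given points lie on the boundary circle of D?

The farthest pair is (-7, 8)–(2, -10) with squared distance 405. The circle on this segment as diameter has centre (-2.5, -1) and r² = 405/4 = 101.25.
Check (6, 3): distance² to centre = 88.25 ≤ 101.25, so it lies inside.
All remaining points lie in this disk, and no smaller disk contains both endpoints, so this is the minimum enclosing circle.
The points at distance exactly r from the centre are (-7, 8), (2, -10) — 2 points.

2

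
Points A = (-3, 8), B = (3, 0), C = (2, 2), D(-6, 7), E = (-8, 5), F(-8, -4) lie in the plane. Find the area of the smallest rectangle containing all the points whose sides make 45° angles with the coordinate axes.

136

In coordinates u = x + y, v = x − y the rectangle is axis-aligned; the map (x,y)→(u,v) scales areas by 2.
u-values: 5, 3, 4, 1, -3, -12; range = 5 − (-12) = 17.
v-values: -11, 3, 0, -13, -13, -4; range = 3 − (-13) = 16.
Area = (17 × 16) / 2 = 136.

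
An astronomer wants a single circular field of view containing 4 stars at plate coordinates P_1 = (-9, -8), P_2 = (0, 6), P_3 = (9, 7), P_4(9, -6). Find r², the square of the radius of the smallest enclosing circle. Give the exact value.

137.25

A smallest enclosing disk is always determined by at most three of the input points on its boundary.
The farthest pair is P_1–P_3 with squared distance 549. The circle on this segment as diameter has centre (0, -0.5) and r² = 549/4 = 137.25.
Check P_2: distance² to centre = 42.25 ≤ 137.25, so it lies inside.
All remaining points lie in this disk, and no smaller disk contains both endpoints, so this is the minimum enclosing circle.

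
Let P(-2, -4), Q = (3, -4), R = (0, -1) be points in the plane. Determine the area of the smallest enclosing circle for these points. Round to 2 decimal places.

20.42

Side lengths²: PQ² = 25, PR² = 13, QR² = 18.
Since PQ² = 25 < 18 + 13 = 31, the triangle is acute, so the smallest enclosing circle is the circumcircle.
Circumcentre = (0.5, -3.5), r² = 6.5.
Area = π·r² = π·6.5 ≈ 20.42.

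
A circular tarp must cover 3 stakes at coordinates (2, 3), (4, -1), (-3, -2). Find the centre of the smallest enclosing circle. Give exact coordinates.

Call the three points A, B, C in the order given.
Side lengths²: AB² = 20, AC² = 50, BC² = 50.
Since BC² = 50 < 50 + 20 = 70, the triangle is acute, so the smallest enclosing circle is the circumcircle.
Circumcentre = (1/3, -1/3), r² = 125/9.
Centre = (1/3, -1/3).

(1/3, -1/3)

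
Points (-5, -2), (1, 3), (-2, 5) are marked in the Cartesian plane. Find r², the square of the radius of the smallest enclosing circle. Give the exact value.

Call the three points A, B, C in the order given.
Side lengths²: AB² = 61, AC² = 58, BC² = 13.
Since AB² = 61 < 58 + 13 = 71, the triangle is acute, so the smallest enclosing circle is the circumcircle.
Circumcentre = (-133/54, 19/18), r² = 22997/1458.

22997/1458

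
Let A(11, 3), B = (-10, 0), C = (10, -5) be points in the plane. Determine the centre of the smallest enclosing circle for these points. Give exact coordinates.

Side lengths²: AB² = 450, AC² = 65, BC² = 425.
Since AB² = 450 < 425 + 65 = 490, the triangle is acute, so the smallest enclosing circle is the circumcircle.
Circumcentre = (15/22, 5/22), r² = 27625/242.
Centre = (15/22, 5/22).

(15/22, 5/22)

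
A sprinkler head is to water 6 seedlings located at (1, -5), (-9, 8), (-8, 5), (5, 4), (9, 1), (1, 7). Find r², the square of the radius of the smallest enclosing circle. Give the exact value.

93.25

The minimum enclosing circle of a finite set is fixed by two of the points (as a diameter) or three (as a circumcircle).
The farthest pair is (-9, 8)–(9, 1) with squared distance 373. The circle on this segment as diameter has centre (0, 4.5) and r² = 373/4 = 93.25.
Check (1, -5): distance² to centre = 91.25 ≤ 93.25, so it lies inside.
All remaining points lie in this disk, and no smaller disk contains both endpoints, so this is the minimum enclosing circle.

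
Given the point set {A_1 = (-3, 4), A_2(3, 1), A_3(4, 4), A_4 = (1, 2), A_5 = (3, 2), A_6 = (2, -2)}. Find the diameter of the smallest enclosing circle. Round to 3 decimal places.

8.233

The minimum enclosing circle of a finite set is fixed by two of the points (as a diameter) or three (as a circumcircle).
The minimum enclosing circle is determined by three boundary points: A_1, A_3, A_6.
Their circumcentre is (0.5, 11/6) with r² = 305/18.
The farthest remaining point A_2 is at distance² 125/18 ≤ 305/18.
Diameter = 2r = 2√(305/18) ≈ 8.233.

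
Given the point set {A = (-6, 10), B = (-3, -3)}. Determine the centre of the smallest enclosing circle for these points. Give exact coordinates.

The smallest circle enclosing two points has them as diameter endpoints.
Centre = midpoint = (-4.5, 3.5); r² = |AB|²/4 = 178/4 = 44.5.
Centre = (-4.5, 3.5).

(-4.5, 3.5)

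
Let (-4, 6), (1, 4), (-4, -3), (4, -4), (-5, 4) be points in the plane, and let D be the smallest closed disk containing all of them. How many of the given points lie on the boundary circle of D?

By Welzl's lemma the MEC is supported by two points (diametrically opposite) or three points (on a circumcircle).
The farthest pair is (-4, 6)–(4, -4) with squared distance 164. The circle on this segment as diameter has centre (0, 1) and r² = 164/4 = 41.
Check (1, 4): distance² to centre = 10 ≤ 41, so it lies inside.
All remaining points lie in this disk, and no smaller disk contains both endpoints, so this is the minimum enclosing circle.
The points at distance exactly r from the centre are (-4, 6), (4, -4) — 2 points.

2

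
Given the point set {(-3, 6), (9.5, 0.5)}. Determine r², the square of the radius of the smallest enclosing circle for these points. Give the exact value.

46.625

The smallest circle enclosing two points has them as diameter endpoints.
Centre = midpoint = (3.25, 3.25); r² = |(-3, 6)−(9.5, 0.5)|²/4 = 186.5/4 = 46.625.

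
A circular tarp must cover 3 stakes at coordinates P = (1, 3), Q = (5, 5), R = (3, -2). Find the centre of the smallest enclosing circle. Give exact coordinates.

Side lengths²: PQ² = 20, PR² = 29, QR² = 53.
Since QR² = 53 ≥ 29 + 20 = 49, the angle opposite QR is not acute, so the smallest enclosing circle has QR as diameter.
Centre = midpoint of QR = (4, 1.5), r² = 53/4 = 13.25.
Centre = (4, 1.5).

(4, 1.5)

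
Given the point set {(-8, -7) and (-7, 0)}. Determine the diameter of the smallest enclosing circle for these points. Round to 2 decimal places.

The smallest circle enclosing two points has them as diameter endpoints.
Centre = midpoint = (-7.5, -3.5); r² = |(-8, -7)−(-7, 0)|²/4 = 50/4 = 12.5.
Diameter = 2r = 2√(12.5) ≈ 7.07.

7.07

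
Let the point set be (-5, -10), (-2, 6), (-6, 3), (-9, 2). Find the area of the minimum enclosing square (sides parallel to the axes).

256

The bounding box has width 7 and height 16.
An axis-aligned square enclosing the set must have side ≥ max(width, height).
So the minimum side is max(7, 16) = 16.
Area = 16² = 256.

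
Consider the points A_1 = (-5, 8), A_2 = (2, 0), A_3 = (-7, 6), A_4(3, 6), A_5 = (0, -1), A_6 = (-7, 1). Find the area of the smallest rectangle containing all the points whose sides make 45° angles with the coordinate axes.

112.5

In coordinates u = x + y, v = x − y the rectangle is axis-aligned; the map (x,y)→(u,v) scales areas by 2.
u-values: 3, 2, -1, 9, -1, -6; range = 9 − (-6) = 15.
v-values: -13, 2, -13, -3, 1, -8; range = 2 − (-13) = 15.
Area = (15 × 15) / 2 = 112.5.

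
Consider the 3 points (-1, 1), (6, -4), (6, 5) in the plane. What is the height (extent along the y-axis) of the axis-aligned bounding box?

9

max y = 5, min y = -4, so height = 9.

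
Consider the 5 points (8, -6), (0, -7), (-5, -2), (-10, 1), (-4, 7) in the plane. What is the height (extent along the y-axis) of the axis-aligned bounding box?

max y = 7, min y = -7, so height = 14.

14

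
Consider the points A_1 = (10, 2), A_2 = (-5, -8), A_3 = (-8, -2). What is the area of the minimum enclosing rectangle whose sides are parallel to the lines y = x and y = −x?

175

In coordinates u = x + y, v = x − y the rectangle is axis-aligned; the map (x,y)→(u,v) scales areas by 2.
u-values: 12, -13, -10; range = 12 − (-13) = 25.
v-values: 8, 3, -6; range = 8 − (-6) = 14.
Area = (25 × 14) / 2 = 175.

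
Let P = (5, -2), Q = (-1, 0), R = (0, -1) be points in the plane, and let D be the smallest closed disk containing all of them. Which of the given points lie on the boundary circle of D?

Side lengths²: PQ² = 40, PR² = 26, QR² = 2.
Since PQ² = 40 ≥ 26 + 2 = 28, the angle opposite PQ is not acute, so the smallest enclosing circle has PQ as diameter.
Centre = midpoint of PQ = (2, -1), r² = 40/4 = 10.
The points at distance exactly r from the centre are P, Q — 2 points.

P, Q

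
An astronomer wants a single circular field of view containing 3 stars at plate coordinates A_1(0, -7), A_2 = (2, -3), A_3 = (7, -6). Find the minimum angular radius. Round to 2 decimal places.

Side lengths²: A_1A_2² = 20, A_1A_3² = 50, A_2A_3² = 34.
Since A_1A_3² = 50 < 34 + 20 = 54, the triangle is acute, so the smallest enclosing circle is the circumcircle.
Circumcentre = (45/13, -81/13), r² = 2125/169.
r = √(2125/169) ≈ 3.55.

3.55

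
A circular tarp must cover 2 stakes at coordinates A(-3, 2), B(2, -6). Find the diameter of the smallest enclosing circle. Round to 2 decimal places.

The smallest circle enclosing two points has them as diameter endpoints.
Centre = midpoint = (-0.5, -2); r² = |AB|²/4 = 89/4 = 22.25.
Diameter = 2r = 2√(22.25) ≈ 9.43.

9.43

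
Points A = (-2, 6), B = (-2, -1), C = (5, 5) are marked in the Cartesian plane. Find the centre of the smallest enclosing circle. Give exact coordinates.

Side lengths²: AB² = 49, AC² = 50, BC² = 85.
Since BC² = 85 < 50 + 49 = 99, the triangle is acute, so the smallest enclosing circle is the circumcircle.
Circumcentre = (15/14, 2.5), r² = 2125/98.
Centre = (15/14, 2.5).

(15/14, 2.5)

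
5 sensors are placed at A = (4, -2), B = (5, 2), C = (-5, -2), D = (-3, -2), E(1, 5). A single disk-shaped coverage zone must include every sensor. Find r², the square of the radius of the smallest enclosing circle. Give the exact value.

29

The minimum enclosing circle of a finite set is fixed by two of the points (as a diameter) or three (as a circumcircle).
The farthest pair is B–C with squared distance 116. The circle on this segment as diameter has centre (0, 0) and r² = 116/4 = 29.
Check A: distance² to centre = 20 ≤ 29, so it lies inside.
All remaining points lie in this disk, and no smaller disk contains both endpoints, so this is the minimum enclosing circle.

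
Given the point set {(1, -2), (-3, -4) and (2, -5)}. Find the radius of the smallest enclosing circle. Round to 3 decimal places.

Call the three points A, B, C in the order given.
Side lengths²: AB² = 20, AC² = 10, BC² = 26.
Since BC² = 26 < 20 + 10 = 30, the triangle is acute, so the smallest enclosing circle is the circumcircle.
Circumcentre = (-3/7, -29/7), r² = 325/49.
r = √(325/49) ≈ 2.575.

2.575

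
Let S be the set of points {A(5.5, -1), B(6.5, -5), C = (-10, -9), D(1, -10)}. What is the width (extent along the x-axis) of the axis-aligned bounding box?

16.5

max x = 6.5, min x = -10, so width = 16.5.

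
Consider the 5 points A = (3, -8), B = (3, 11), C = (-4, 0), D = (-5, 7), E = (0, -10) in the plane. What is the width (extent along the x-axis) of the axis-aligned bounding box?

max x = 3, min x = -5, so width = 8.

8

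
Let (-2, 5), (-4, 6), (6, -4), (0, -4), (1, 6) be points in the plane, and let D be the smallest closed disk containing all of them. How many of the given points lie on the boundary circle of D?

2

The farthest pair is (-4, 6)–(6, -4) with squared distance 200. The circle on this segment as diameter has centre (1, 1) and r² = 200/4 = 50.
Check (-2, 5): distance² to centre = 25 ≤ 50, so it lies inside.
All remaining points lie in this disk, and no smaller disk contains both endpoints, so this is the minimum enclosing circle.
The points at distance exactly r from the centre are (-4, 6), (6, -4) — 2 points.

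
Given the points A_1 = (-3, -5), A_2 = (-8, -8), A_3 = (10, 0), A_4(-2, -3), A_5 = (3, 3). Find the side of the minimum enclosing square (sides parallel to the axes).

The bounding box has width 18 and height 11.
An axis-aligned square enclosing the set must have side ≥ max(width, height).
So the minimum side is max(18, 11) = 18.

18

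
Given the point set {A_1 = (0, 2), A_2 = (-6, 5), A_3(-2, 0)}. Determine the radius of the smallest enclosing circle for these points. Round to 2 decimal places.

Side lengths²: A_1A_2² = 45, A_1A_3² = 8, A_2A_3² = 41.
Since A_1A_2² = 45 < 41 + 8 = 49, the triangle is acute, so the smallest enclosing circle is the circumcircle.
Circumcentre = (-19/6, 19/6), r² = 205/18.
r = √(205/18) ≈ 3.37.

3.37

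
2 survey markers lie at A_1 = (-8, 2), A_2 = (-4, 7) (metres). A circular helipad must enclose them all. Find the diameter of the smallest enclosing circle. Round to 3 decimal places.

6.403

The smallest circle enclosing two points has them as diameter endpoints.
Centre = midpoint = (-6, 4.5); r² = |A_1A_2|²/4 = 41/4 = 10.25.
Diameter = 2r = 2√(10.25) ≈ 6.403.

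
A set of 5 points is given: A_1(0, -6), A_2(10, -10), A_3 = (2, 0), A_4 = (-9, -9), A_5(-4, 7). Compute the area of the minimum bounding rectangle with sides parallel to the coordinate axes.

323

x ranges over [-9, 10], width 19.
y ranges over [-10, 7], height 17.
Area = 19 × 17 = 323.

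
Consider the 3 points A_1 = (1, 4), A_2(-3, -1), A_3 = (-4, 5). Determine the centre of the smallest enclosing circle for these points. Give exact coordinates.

Side lengths²: A_1A_2² = 41, A_1A_3² = 26, A_2A_3² = 37.
Since A_1A_2² = 41 < 37 + 26 = 63, the triangle is acute, so the smallest enclosing circle is the circumcircle.
Circumcentre = (-113/58, 131/58), r² = 19721/1682.
Centre = (-113/58, 131/58).

(-113/58, 131/58)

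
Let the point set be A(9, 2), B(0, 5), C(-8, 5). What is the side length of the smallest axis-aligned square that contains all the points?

17

The bounding box has width 17 and height 3.
An axis-aligned square enclosing the set must have side ≥ max(width, height).
So the minimum side is max(17, 3) = 17.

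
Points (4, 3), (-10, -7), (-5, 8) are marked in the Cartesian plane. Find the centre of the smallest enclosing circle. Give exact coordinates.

Call the three points A, B, C in the order given.
Side lengths²: AB² = 296, AC² = 106, BC² = 250.
Since AB² = 296 < 250 + 106 = 356, the triangle is acute, so the smallest enclosing circle is the circumcircle.
Circumcentre = (-3.9375, -0.6875), r² = 76.6015625.
Centre = (-3.9375, -0.6875).

(-3.9375, -0.6875)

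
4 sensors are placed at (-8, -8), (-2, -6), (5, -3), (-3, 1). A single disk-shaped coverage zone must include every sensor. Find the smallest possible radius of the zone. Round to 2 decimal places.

The minimum enclosing circle of a finite set is fixed by two of the points (as a diameter) or three (as a circumcircle).
The farthest pair is (-8, -8)–(5, -3) with squared distance 194. The circle on this segment as diameter has centre (-1.5, -5.5) and r² = 194/4 = 48.5.
Check (-2, -6): distance² to centre = 0.5 ≤ 48.5, so it lies inside.
All remaining points lie in this disk, and no smaller disk contains both endpoints, so this is the minimum enclosing circle.
r = √(48.5) ≈ 6.96.

6.96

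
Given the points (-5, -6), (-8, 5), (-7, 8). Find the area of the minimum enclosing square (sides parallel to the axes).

196

The bounding box has width 3 and height 14.
An axis-aligned square enclosing the set must have side ≥ max(width, height).
So the minimum side is max(3, 14) = 14.
Area = 14² = 196.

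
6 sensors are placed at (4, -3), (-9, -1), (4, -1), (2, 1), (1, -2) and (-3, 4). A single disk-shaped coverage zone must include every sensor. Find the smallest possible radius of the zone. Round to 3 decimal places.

6.576

The minimum enclosing circle of a finite set is fixed by two of the points (as a diameter) or three (as a circumcircle).
The farthest pair is (4, -3)–(-9, -1) with squared distance 173. The circle on this segment as diameter has centre (-2.5, -2) and r² = 173/4 = 43.25.
Check (4, -1): distance² to centre = 43.25 ≤ 43.25, so it lies inside.
All remaining points lie in this disk, and no smaller disk contains both endpoints, so this is the minimum enclosing circle.
r = √(43.25) ≈ 6.576.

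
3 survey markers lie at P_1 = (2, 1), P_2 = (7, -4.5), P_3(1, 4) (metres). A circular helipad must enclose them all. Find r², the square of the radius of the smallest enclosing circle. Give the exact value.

27.0625

Side lengths²: P_1P_2² = 55.25, P_1P_3² = 10, P_2P_3² = 108.25.
Since P_2P_3² = 108.25 ≥ 55.25 + 10 = 65.25, the angle opposite P_2P_3 is not acute, so the smallest enclosing circle has P_2P_3 as diameter.
Centre = midpoint of P_2P_3 = (4, -0.25), r² = 108.25/4 = 27.0625.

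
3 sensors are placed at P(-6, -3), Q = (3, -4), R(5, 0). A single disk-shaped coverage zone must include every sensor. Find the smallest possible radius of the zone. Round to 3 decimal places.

Side lengths²: PQ² = 82, PR² = 130, QR² = 20.
Since PR² = 130 ≥ 82 + 20 = 102, the angle opposite PR is not acute, so the smallest enclosing circle has PR as diameter.
Centre = midpoint of PR = (-0.5, -1.5), r² = 130/4 = 32.5.
r = √(32.5) ≈ 5.701.

5.701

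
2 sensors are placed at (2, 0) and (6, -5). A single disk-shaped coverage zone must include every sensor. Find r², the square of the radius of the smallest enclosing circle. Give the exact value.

10.25

The smallest circle enclosing two points has them as diameter endpoints.
Centre = midpoint = (4, -2.5); r² = |(2, 0)−(6, -5)|²/4 = 41/4 = 10.25.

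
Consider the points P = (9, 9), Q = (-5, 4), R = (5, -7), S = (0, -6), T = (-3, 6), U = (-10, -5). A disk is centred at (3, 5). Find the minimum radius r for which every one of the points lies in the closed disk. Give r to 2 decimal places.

The required radius is the distance from (3, 5) to the farthest point.
Squared distances: 52, 65, 148, 130, 37, 269.
Maximum is 269, attained at U.
r = √269 ≈ 16.40.

16.40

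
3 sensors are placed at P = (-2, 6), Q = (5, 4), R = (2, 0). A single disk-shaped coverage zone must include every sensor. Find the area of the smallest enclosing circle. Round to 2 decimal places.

Side lengths²: PQ² = 53, PR² = 52, QR² = 25.
Since PQ² = 53 < 52 + 25 = 77, the triangle is acute, so the smallest enclosing circle is the circumcircle.
Circumcentre = (39/34, 64/17), r² = 17225/1156.
Area = π·r² = π·17225/1156 ≈ 46.81.

46.81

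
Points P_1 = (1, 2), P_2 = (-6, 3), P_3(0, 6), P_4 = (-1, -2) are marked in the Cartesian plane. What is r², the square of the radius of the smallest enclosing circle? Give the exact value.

325/18

The minimum enclosing circle is determined by three boundary points: P_2, P_3, P_4.
Their circumcentre is (-11/6, 13/6) with r² = 325/18.
The farthest remaining point P_1 is at distance² 145/18 ≤ 325/18.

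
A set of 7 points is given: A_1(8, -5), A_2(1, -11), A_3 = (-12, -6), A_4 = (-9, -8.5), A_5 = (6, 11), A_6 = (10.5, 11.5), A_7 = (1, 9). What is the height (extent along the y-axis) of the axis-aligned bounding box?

22.5

max y = 11.5, min y = -11, so height = 22.5.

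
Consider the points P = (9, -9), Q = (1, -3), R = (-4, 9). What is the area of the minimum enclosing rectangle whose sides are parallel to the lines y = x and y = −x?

108.5

In coordinates u = x + y, v = x − y the rectangle is axis-aligned; the map (x,y)→(u,v) scales areas by 2.
u-values: 0, -2, 5; range = 5 − (-2) = 7.
v-values: 18, 4, -13; range = 18 − (-13) = 31.
Area = (7 × 31) / 2 = 108.5.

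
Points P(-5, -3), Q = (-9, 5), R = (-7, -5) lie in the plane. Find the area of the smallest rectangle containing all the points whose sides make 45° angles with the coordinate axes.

In coordinates u = x + y, v = x − y the rectangle is axis-aligned; the map (x,y)→(u,v) scales areas by 2.
u-values: -8, -4, -12; range = -4 − (-12) = 8.
v-values: -2, -14, -2; range = -2 − (-14) = 12.
Area = (8 × 12) / 2 = 48.

48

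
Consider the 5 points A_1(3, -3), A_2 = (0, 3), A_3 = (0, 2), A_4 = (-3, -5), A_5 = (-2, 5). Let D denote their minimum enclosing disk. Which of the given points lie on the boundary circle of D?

A smallest enclosing disk is always determined by at most three of the input points on its boundary.
The minimum enclosing circle is determined by three boundary points: A_1, A_4, A_5.
Their circumcentre is (-75/58, -7/58) with r² = 44945/1682.
The farthest remaining point A_2 is at distance² 19193/1682 ≤ 44945/1682.
The points at distance exactly r from the centre are A_1, A_4, A_5 — 3 points.

A_1, A_4, A_5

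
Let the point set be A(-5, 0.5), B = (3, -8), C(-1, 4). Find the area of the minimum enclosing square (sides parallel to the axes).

The bounding box has width 8 and height 12.
An axis-aligned square enclosing the set must have side ≥ max(width, height).
So the minimum side is max(8, 12) = 12.
Area = 12² = 144.

144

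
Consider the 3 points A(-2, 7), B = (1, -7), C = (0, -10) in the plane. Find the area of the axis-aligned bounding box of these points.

x ranges over [-2, 1], width 3.
y ranges over [-10, 7], height 17.
Area = 3 × 17 = 51.

51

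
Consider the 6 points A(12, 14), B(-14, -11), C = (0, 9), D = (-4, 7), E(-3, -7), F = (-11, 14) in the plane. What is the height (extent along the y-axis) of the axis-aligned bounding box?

max y = 14, min y = -11, so height = 25.

25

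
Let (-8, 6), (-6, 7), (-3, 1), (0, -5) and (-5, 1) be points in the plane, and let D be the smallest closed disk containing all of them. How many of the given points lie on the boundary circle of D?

3

By Welzl's lemma the MEC is supported by two points (diametrically opposite) or three points (on a circumcircle).
The farthest pair is (-8, 6)–(0, -5) with squared distance 185. The circle on this segment as diameter has centre (-4, 0.5) and r² = 185/4 = 46.25.
Check (-6, 7): distance² to centre = 46.25 ≤ 46.25, so it lies inside.
All remaining points lie in this disk, and no smaller disk contains both endpoints, so this is the minimum enclosing circle.
The points at distance exactly r from the centre are (-8, 6), (-6, 7), (0, -5) — 3 points.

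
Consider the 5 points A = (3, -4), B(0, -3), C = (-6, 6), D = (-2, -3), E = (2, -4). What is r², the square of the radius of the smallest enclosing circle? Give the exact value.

45.25

The minimum enclosing circle of a finite set is fixed by two of the points (as a diameter) or three (as a circumcircle).
The farthest pair is A–C with squared distance 181. The circle on this segment as diameter has centre (-1.5, 1) and r² = 181/4 = 45.25.
Check B: distance² to centre = 18.25 ≤ 45.25, so it lies inside.
All remaining points lie in this disk, and no smaller disk contains both endpoints, so this is the minimum enclosing circle.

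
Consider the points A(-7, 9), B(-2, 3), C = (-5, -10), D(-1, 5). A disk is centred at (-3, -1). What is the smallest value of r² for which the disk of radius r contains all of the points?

The required radius is the distance from (-3, -1) to the farthest point.
Squared distances: 116, 17, 85, 40.
Maximum is 116, attained at A.

116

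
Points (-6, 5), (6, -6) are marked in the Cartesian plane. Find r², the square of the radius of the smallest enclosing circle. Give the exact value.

The smallest circle enclosing two points has them as diameter endpoints.
Centre = midpoint = (0, -0.5); r² = |(-6, 5)−(6, -6)|²/4 = 265/4 = 66.25.

66.25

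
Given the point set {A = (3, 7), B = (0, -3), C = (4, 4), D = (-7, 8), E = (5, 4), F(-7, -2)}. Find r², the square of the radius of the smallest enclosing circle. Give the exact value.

50

The minimum enclosing circle is determined by three boundary points: D, E, F.
Their circumcentre is (-2, 3) with r² = 50.
The farthest remaining point A is at distance² 41 ≤ 50.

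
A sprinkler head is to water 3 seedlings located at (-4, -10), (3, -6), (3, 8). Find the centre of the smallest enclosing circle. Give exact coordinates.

Call the three points A, B, C in the order given.
Side lengths²: AB² = 65, AC² = 373, BC² = 196.
Since AC² = 373 ≥ 196 + 65 = 261, the angle opposite AC is not acute, so the smallest enclosing circle has AC as diameter.
Centre = midpoint of AC = (-0.5, -1), r² = 373/4 = 93.25.
Centre = (-0.5, -1).

(-0.5, -1)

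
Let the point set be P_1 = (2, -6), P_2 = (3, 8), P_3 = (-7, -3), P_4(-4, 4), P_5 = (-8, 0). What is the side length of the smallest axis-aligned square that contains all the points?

The bounding box has width 11 and height 14.
An axis-aligned square enclosing the set must have side ≥ max(width, height).
So the minimum side is max(11, 14) = 14.

14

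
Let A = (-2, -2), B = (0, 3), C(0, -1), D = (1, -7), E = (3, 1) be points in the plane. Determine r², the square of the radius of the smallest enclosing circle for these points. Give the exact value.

The farthest pair is B–D with squared distance 101. The circle on this segment as diameter has centre (0.5, -2) and r² = 101/4 = 25.25.
Check A: distance² to centre = 6.25 ≤ 25.25, so it lies inside.
All remaining points lie in this disk, and no smaller disk contains both endpoints, so this is the minimum enclosing circle.

25.25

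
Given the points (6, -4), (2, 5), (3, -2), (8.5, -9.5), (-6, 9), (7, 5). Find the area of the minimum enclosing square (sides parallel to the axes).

The bounding box has width 14.5 and height 18.5.
An axis-aligned square enclosing the set must have side ≥ max(width, height).
So the minimum side is max(14.5, 18.5) = 18.5.
Area = 18.5² = 342.25.

342.25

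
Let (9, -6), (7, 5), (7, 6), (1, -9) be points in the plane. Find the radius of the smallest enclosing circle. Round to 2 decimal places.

8.08

The farthest pair is (7, 6)–(1, -9) with squared distance 261. The circle on this segment as diameter has centre (4, -1.5) and r² = 261/4 = 65.25.
Check (9, -6): distance² to centre = 45.25 ≤ 65.25, so it lies inside.
All remaining points lie in this disk, and no smaller disk contains both endpoints, so this is the minimum enclosing circle.
r = √(65.25) ≈ 8.08.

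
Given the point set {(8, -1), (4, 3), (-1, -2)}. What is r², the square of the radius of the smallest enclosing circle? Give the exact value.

Call the three points A, B, C in the order given.
Side lengths²: AB² = 32, AC² = 82, BC² = 50.
Since AC² = 82 ≥ 50 + 32 = 82, the angle opposite AC is not acute, so the smallest enclosing circle has AC as diameter.
Centre = midpoint of AC = (3.5, -1.5), r² = 82/4 = 20.5.

20.5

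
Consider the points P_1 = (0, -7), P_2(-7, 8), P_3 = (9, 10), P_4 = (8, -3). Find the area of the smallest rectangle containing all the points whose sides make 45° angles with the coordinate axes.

In coordinates u = x + y, v = x − y the rectangle is axis-aligned; the map (x,y)→(u,v) scales areas by 2.
u-values: -7, 1, 19, 5; range = 19 − (-7) = 26.
v-values: 7, -15, -1, 11; range = 11 − (-15) = 26.
Area = (26 × 26) / 2 = 338.

338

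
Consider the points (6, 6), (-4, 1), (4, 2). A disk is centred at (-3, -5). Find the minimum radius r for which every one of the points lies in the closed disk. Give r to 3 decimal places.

The required radius is the distance from (-3, -5) to the farthest point.
Squared distances: 202, 37, 98.
Maximum is 202, attained at (6, 6).
r = √202 ≈ 14.213.

14.213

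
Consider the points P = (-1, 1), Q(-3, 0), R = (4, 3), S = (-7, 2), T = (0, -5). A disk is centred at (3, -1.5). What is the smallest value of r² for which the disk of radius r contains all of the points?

The required radius is the distance from (3, -1.5) to the farthest point.
Squared distances: 22.25, 38.25, 21.25, 112.25, 21.25.
Maximum is 112.25, attained at S.

112.25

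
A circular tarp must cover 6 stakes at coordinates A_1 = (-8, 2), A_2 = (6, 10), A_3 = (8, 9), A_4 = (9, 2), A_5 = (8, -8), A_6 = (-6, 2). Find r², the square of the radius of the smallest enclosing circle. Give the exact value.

The minimum enclosing circle is determined by three boundary points: A_1, A_3, A_5.
Their circumcentre is (2.1875, 0.5) with r² = 106.03515625.
The farthest remaining point A_2 is at distance² 104.78515625 ≤ 106.03515625.

106.03515625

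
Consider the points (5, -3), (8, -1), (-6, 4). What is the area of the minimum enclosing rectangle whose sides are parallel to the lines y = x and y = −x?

85.5

In coordinates u = x + y, v = x − y the rectangle is axis-aligned; the map (x,y)→(u,v) scales areas by 2.
u-values: 2, 7, -2; range = 7 − (-2) = 9.
v-values: 8, 9, -10; range = 9 − (-10) = 19.
Area = (9 × 19) / 2 = 85.5.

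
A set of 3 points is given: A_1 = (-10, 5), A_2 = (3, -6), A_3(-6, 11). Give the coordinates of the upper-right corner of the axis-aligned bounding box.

x-range [-10, 3], y-range [-6, 11].
The upper-right corner is (3, 11).

(3, 11)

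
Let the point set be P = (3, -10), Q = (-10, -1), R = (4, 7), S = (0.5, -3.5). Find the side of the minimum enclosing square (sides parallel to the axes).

The bounding box has width 14 and height 17.
An axis-aligned square enclosing the set must have side ≥ max(width, height).
So the minimum side is max(14, 17) = 17.

17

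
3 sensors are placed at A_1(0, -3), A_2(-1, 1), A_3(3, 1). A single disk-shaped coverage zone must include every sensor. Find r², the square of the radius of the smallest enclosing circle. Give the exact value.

Side lengths²: A_1A_2² = 17, A_1A_3² = 25, A_2A_3² = 16.
Since A_1A_3² = 25 < 17 + 16 = 33, the triangle is acute, so the smallest enclosing circle is the circumcircle.
Circumcentre = (1, -0.625), r² = 6.640625.

6.640625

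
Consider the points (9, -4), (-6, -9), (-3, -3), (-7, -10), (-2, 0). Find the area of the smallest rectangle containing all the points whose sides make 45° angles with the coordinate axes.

In coordinates u = x + y, v = x − y the rectangle is axis-aligned; the map (x,y)→(u,v) scales areas by 2.
u-values: 5, -15, -6, -17, -2; range = 5 − (-17) = 22.
v-values: 13, 3, 0, 3, -2; range = 13 − (-2) = 15.
Area = (22 × 15) / 2 = 165.

165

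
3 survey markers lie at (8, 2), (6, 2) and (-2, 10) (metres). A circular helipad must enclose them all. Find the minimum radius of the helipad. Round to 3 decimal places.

Call the three points A, B, C in the order given.
Side lengths²: AB² = 4, AC² = 164, BC² = 128.
Since AC² = 164 ≥ 128 + 4 = 132, the angle opposite AC is not acute, so the smallest enclosing circle has AC as diameter.
Centre = midpoint of AC = (3, 6), r² = 164/4 = 41.
r = √41 ≈ 6.403.

6.403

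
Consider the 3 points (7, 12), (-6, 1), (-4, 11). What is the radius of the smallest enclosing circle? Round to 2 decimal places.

8.51

Call the three points A, B, C in the order given.
Side lengths²: AB² = 290, AC² = 122, BC² = 104.
Since AB² = 290 ≥ 122 + 104 = 226, the angle opposite AB is not acute, so the smallest enclosing circle has AB as diameter.
Centre = midpoint of AB = (0.5, 6.5), r² = 290/4 = 72.5.
r = √(72.5) ≈ 8.51.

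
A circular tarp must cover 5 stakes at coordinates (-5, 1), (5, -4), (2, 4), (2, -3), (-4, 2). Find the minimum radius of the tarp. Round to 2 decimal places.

5.60

A smallest enclosing disk is always determined by at most three of the input points on its boundary.
The minimum enclosing circle is determined by three boundary points: (-5, 1), (5, -4), (2, 4).
Their circumcentre is (3/26, -33/26) with r² = 10585/338.
The farthest remaining point (-4, 2) is at distance² 9337/338 ≤ 10585/338.
r = √(10585/338) ≈ 5.60.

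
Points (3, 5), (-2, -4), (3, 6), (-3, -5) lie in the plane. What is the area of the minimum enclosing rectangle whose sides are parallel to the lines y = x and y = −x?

In coordinates u = x + y, v = x − y the rectangle is axis-aligned; the map (x,y)→(u,v) scales areas by 2.
u-values: 8, -6, 9, -8; range = 9 − (-8) = 17.
v-values: -2, 2, -3, 2; range = 2 − (-3) = 5.
Area = (17 × 5) / 2 = 42.5.

42.5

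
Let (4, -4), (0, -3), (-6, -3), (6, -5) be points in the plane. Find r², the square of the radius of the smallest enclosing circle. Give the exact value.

The farthest pair is (-6, -3)–(6, -5) with squared distance 148. The circle on this segment as diameter has centre (0, -4) and r² = 148/4 = 37.
Check (4, -4): distance² to centre = 16 ≤ 37, so it lies inside.
All remaining points lie in this disk, and no smaller disk contains both endpoints, so this is the minimum enclosing circle.

37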